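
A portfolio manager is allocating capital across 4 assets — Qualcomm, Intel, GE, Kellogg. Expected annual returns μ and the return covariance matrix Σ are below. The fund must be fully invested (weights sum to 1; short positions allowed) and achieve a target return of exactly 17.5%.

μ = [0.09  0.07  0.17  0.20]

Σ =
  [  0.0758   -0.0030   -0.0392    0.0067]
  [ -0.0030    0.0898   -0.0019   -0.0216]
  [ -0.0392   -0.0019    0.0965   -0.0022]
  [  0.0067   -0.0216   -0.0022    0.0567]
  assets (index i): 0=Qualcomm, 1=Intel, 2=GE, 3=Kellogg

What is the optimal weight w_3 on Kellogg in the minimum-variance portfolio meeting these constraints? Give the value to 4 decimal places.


0.5822

u=Σ⁻¹μ = [2.3804  1.9012  2.8591  4.0813]
v=Σ⁻¹𝟙 = [22.4175  17.7349  20.3320  22.5327]
a=μᵀu=1.649623  b=𝟙ᵀu=11.221999  c=𝟙ᵀv=83.017090  D=ac−b²=11.013601
λ₁=(c·0.175−b)/D = (83.017090·0.175−11.221999)/11.013601 = 0.300174
λ₂=(a−b·0.175)/D = (1.649623−11.221999·0.175)/11.013601 = -0.028531
w* = 0.300174·u + -0.028531·v:
  w_0 = 0.300174·2.3804 + -0.028531·22.4175 = 0.0749  (Qualcomm)
  w_1 = 0.300174·1.9012 + -0.028531·17.7349 = 0.0647  (Intel)
  w_2 = 0.300174·2.8591 + -0.028531·20.3320 = 0.2781  (GE)
  w_3 = 0.300174·4.0813 + -0.028531·22.5327 = 0.5822  (Kellogg)
Σw_i=1.0000  μᵀw=0.1750
σ²=wᵀΣw=λ₁·μ_p+λ₂ = 0.300174·0.175 + -0.028531 = 0.024000 ≈ 0.0240


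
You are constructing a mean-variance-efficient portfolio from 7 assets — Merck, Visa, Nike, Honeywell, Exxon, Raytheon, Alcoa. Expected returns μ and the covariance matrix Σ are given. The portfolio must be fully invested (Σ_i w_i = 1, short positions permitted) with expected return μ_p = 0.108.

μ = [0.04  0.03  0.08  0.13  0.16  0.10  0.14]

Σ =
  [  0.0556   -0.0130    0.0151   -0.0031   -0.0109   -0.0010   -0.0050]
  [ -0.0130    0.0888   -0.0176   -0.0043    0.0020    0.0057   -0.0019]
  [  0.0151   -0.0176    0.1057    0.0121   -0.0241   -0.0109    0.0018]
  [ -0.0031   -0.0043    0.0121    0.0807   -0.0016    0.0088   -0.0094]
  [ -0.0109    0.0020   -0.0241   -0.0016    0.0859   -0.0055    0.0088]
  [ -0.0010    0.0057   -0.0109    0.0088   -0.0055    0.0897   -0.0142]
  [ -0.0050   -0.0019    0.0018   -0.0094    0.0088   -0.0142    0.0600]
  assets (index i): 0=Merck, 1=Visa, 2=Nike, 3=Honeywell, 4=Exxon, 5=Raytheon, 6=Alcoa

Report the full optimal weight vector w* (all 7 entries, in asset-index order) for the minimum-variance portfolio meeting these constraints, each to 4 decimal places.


u=Σ⁻¹μ = [1.3989  0.7509  1.1017  1.7293  2.1834  1.6201  2.7747]
v=Σ⁻¹𝟙 = [25.0039  17.1304  12.1654  13.7190  16.7739  15.0088  22.1691]
a=μᵀu=1.291253  b=𝟙ᵀu=11.559138  c=𝟙ᵀv=121.970379  D=ac−b²=23.880957
λ₁=(c·0.108−b)/D = (121.970379·0.108−11.559138)/23.880957 = 0.067571
λ₂=(a−b·0.108)/D = (1.291253−11.559138·0.108)/23.880957 = 0.001795
w* = 0.067571·u + 0.001795·v:
  w_0 = 0.067571·1.3989 + 0.001795·25.0039 = 0.1394  (Merck)
  w_1 = 0.067571·0.7509 + 0.001795·17.1304 = 0.0815  (Visa)
  w_2 = 0.067571·1.1017 + 0.001795·12.1654 = 0.0963  (Nike)
  w_3 = 0.067571·1.7293 + 0.001795·13.7190 = 0.1415  (Honeywell)
  w_4 = 0.067571·2.1834 + 0.001795·16.7739 = 0.1776  (Exxon)
  w_5 = 0.067571·1.6201 + 0.001795·15.0088 = 0.1364  (Raytheon)
  w_6 = 0.067571·2.7747 + 0.001795·22.1691 = 0.2273  (Alcoa)
Σw_i=1.0000  μᵀw=0.1080
σ²=wᵀΣw=λ₁·μ_p+λ₂ = 0.067571·0.108 + 0.001795 = 0.009093 ≈ 0.0091

0.1394  0.0815  0.0963  0.1415  0.1776  0.1364  0.2273


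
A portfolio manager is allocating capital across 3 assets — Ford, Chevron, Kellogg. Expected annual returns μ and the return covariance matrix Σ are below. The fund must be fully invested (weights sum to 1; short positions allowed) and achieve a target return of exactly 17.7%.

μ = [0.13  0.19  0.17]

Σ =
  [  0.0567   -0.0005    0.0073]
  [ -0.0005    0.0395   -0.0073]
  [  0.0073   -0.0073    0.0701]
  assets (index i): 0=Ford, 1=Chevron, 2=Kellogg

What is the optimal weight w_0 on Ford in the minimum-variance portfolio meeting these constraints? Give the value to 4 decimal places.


g=Σ⁻¹μ = [1.9826  5.3482  2.7756]
h=Σ⁻¹𝟙 = [15.8827  28.3947  15.5683]
a=μᵀg=1.745740  b=𝟙ᵀg=10.106350  c=𝟙ᵀh=59.845671  D=ac−b²=2.336666
λ₁=(c·0.177−b)/D = (59.845671·0.177−10.106350)/2.336666 = 0.208132
λ₂=(a−b·0.177)/D = (1.745740−10.106350·0.177)/2.336666 = -0.018438
w* = 0.208132·g + -0.018438·h:
  w_0 = 0.208132·1.9826 + -0.018438·15.8827 = 0.1198  (Ford)
  w_1 = 0.208132·5.3482 + -0.018438·28.3947 = 0.5896  (Chevron)
  w_2 = 0.208132·2.7756 + -0.018438·15.5683 = 0.2906  (Kellogg)
Σw_i=1.0000  μᵀw=0.1770
σ²=wᵀΣw=λ₁·μ_p+λ₂ = 0.208132·0.177 + -0.018438 = 0.018401 ≈ 0.0184

0.1198


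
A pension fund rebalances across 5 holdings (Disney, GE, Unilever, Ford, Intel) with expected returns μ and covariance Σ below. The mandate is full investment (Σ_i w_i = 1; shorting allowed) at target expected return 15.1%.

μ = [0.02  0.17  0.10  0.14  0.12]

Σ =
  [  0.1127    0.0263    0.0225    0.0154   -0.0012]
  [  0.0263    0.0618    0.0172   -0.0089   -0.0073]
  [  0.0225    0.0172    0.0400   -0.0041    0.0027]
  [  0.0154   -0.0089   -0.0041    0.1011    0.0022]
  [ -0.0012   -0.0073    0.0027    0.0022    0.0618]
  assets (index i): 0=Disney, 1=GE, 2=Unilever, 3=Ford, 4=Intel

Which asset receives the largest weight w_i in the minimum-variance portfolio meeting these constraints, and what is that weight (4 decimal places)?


g=Σ⁻¹μ = [-1.1809  3.2778  1.8016  1.8793  2.1604]
h=Σ⁻¹𝟙 = [0.3885  14.4599  18.6167  11.4971  16.6742]
a=μᵀg=1.236107  b=𝟙ᵀg=7.938113  c=𝟙ᵀh=61.636327  D=ac−b²=13.175469
λ₁=(c·0.151−b)/D = (61.636327·0.151−7.938113)/13.175469 = 0.103903
λ₂=(a−b·0.151)/D = (1.236107−7.938113·0.151)/13.175469 = 0.002843
w* = 0.103903·g + 0.002843·h:
  w_0 = 0.103903·-1.1809 + 0.002843·0.3885 = -0.1216  (Disney)
  w_1 = 0.103903·3.2778 + 0.002843·14.4599 = 0.3817  (GE)
  w_2 = 0.103903·1.8016 + 0.002843·18.6167 = 0.2401  (Unilever)
  w_3 = 0.103903·1.8793 + 0.002843·11.4971 = 0.2279  (Ford)
  w_4 = 0.103903·2.1604 + 0.002843·16.6742 = 0.2719  (Intel)
Σw_i=1.0000  μᵀw=0.1510
σ²=wᵀΣw=λ₁·μ_p+λ₂ = 0.103903·0.151 + 0.002843 = 0.018532 ≈ 0.0185

GE (0.3817)


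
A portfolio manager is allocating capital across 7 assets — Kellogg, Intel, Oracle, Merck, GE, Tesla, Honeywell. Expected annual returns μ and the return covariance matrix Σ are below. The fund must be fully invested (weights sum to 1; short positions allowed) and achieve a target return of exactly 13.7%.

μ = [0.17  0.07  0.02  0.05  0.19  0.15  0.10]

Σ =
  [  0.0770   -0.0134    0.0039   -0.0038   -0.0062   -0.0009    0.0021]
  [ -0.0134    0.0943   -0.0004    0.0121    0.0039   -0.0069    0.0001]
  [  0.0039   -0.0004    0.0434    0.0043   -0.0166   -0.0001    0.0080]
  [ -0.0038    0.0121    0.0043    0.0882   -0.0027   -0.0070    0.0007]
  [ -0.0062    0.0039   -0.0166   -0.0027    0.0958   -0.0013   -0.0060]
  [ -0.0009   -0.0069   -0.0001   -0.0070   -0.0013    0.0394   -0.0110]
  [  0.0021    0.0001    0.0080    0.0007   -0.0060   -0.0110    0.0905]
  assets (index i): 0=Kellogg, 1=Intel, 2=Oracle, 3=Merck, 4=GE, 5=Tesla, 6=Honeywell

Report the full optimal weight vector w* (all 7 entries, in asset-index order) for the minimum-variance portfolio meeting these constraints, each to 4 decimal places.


0.1881  0.0845  0.0381  0.0595  0.1719  0.3384  0.1194

p=Σ⁻¹μ = [2.6373  1.2525  0.7715  0.9137  2.4350  4.8096  1.7132]
q=Σ⁻¹𝟙 = [16.0407  13.2516  24.5121  12.1758  16.8585  34.6842  13.7353]
a=μᵀp=1.952548  b=𝟙ᵀp=14.532854  c=𝟙ᵀq=131.258226  D=ac−b²=45.084134
λ₁=(c·0.137−b)/D = (131.258226·0.137−14.532854)/45.084134 = 0.076513
λ₂=(a−b·0.137)/D = (1.952548−14.532854·0.137)/45.084134 = -0.000853
w* = 0.076513·p + -0.000853·q:
  w_0 = 0.076513·2.6373 + -0.000853·16.0407 = 0.1881  (Kellogg)
  w_1 = 0.076513·1.2525 + -0.000853·13.2516 = 0.0845  (Intel)
  w_2 = 0.076513·0.7715 + -0.000853·24.5121 = 0.0381  (Oracle)
  w_3 = 0.076513·0.9137 + -0.000853·12.1758 = 0.0595  (Merck)
  w_4 = 0.076513·2.4350 + -0.000853·16.8585 = 0.1719  (GE)
  w_5 = 0.076513·4.8096 + -0.000853·34.6842 = 0.3384  (Tesla)
  w_6 = 0.076513·1.7132 + -0.000853·13.7353 = 0.1194  (Honeywell)
Σw_i=1.0000  μᵀw=0.1370
σ²=wᵀΣw=λ₁·μ_p+λ₂ = 0.076513·0.137 + -0.000853 = 0.009629 ≈ 0.0096


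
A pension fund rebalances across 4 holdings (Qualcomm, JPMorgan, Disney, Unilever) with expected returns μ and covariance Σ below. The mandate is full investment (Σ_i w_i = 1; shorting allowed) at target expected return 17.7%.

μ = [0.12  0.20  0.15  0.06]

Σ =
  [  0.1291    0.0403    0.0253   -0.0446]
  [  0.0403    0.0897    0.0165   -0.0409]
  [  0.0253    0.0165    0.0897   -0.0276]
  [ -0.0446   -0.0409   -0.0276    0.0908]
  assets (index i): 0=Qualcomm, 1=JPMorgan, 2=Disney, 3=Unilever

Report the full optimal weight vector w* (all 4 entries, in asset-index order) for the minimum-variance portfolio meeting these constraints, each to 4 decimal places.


-0.1230  0.7066  0.2828  0.1336

p=Σ⁻¹μ = [0.6477  2.8970  1.8306  2.8403]
q=Σ⁻¹𝟙 = [9.1969  16.9506  13.8606  27.3790]
a=μᵀp=1.102130  b=𝟙ᵀp=8.215569  c=𝟙ᵀq=67.387057  D=ac−b²=6.773736
λ₁=(c·0.177−b)/D = (67.387057·0.177−8.215569)/6.773736 = 0.547990
λ₂=(a−b·0.177)/D = (1.102130−8.215569·0.177)/6.773736 = -0.051969
w* = 0.547990·p + -0.051969·q:
  w_0 = 0.547990·0.6477 + -0.051969·9.1969 = -0.1230  (Qualcomm)
  w_1 = 0.547990·2.8970 + -0.051969·16.9506 = 0.7066  (JPMorgan)
  w_2 = 0.547990·1.8306 + -0.051969·13.8606 = 0.2828  (Disney)
  w_3 = 0.547990·2.8403 + -0.051969·27.3790 = 0.1336  (Unilever)
Σw_i=1.0000  μᵀw=0.1770
σ²=wᵀΣw=λ₁·μ_p+λ₂ = 0.547990·0.177 + -0.051969 = 0.045025 ≈ 0.0450


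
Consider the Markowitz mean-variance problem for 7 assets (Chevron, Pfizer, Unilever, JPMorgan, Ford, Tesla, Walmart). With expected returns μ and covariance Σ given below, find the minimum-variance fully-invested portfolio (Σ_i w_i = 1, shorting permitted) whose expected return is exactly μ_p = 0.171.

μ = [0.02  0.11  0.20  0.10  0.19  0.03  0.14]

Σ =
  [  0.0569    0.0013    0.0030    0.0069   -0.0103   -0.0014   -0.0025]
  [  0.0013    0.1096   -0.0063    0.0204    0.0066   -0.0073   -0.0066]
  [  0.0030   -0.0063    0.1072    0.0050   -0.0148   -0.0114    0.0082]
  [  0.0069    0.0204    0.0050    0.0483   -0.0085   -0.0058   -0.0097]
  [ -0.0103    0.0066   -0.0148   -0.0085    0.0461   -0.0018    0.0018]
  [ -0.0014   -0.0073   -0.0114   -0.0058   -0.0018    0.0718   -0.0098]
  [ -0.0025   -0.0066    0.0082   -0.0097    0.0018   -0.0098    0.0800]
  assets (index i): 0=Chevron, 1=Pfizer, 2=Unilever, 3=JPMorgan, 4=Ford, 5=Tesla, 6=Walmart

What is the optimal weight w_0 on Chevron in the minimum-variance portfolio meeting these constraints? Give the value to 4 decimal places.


-0.0424

x=Σ⁻¹μ = [0.9826  0.4514  2.5107  3.0553  5.6281  1.5415  1.9933]
y=Σ⁻¹𝟙 = [21.2074  5.1602  13.7188  26.4405  35.1695  22.4288  17.3444]
a=μᵀx=2.271617  b=𝟙ᵀx=16.162867  c=𝟙ᵀy=141.469648  D=ac−b²=60.126646
λ₁=(c·0.171−b)/D = (141.469648·0.171−16.162867)/60.126646 = 0.133526
λ₂=(a−b·0.171)/D = (2.271617−16.162867·0.171)/60.126646 = -0.008187
w* = 0.133526·x + -0.008187·y:
  w_0 = 0.133526·0.9826 + -0.008187·21.2074 = -0.0424  (Chevron)
  w_1 = 0.133526·0.4514 + -0.008187·5.1602 = 0.0180  (Pfizer)
  w_2 = 0.133526·2.5107 + -0.008187·13.7188 = 0.2229  (Unilever)
  w_3 = 0.133526·3.0553 + -0.008187·26.4405 = 0.1915  (JPMorgan)
  w_4 = 0.133526·5.6281 + -0.008187·35.1695 = 0.4636  (Ford)
  w_5 = 0.133526·1.5415 + -0.008187·22.4288 = 0.0222  (Tesla)
  w_6 = 0.133526·1.9933 + -0.008187·17.3444 = 0.1242  (Walmart)
Σw_i=1.0000  μᵀw=0.1710
σ²=wᵀΣw=λ₁·μ_p+λ₂ = 0.133526·0.171 + -0.008187 = 0.014646 ≈ 0.0146


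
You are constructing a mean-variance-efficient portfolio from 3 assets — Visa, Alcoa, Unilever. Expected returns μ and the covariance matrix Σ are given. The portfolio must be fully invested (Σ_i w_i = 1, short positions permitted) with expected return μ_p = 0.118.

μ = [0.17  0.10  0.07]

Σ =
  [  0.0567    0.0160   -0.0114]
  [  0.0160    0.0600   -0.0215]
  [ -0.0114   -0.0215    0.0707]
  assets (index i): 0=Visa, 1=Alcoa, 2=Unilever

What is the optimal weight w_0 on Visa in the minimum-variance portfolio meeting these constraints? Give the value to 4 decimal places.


x=Σ⁻¹μ = [2.9438  1.5785  1.9448]
y=Σ⁻¹𝟙 = [16.4765  20.5305  23.0444]
a=μᵀx=0.794439  b=𝟙ᵀx=6.467163  c=𝟙ᵀy=60.051394  D=ac−b²=5.882964
λ₁=(c·0.118−b)/D = (60.051394·0.118−6.467163)/5.882964 = 0.105202
λ₂=(a−b·0.118)/D = (0.794439−6.467163·0.118)/5.882964 = 0.005323
w* = 0.105202·x + 0.005323·y:
  w_0 = 0.105202·2.9438 + 0.005323·16.4765 = 0.3974  (Visa)
  w_1 = 0.105202·1.5785 + 0.005323·20.5305 = 0.2753  (Alcoa)
  w_2 = 0.105202·1.9448 + 0.005323·23.0444 = 0.3273  (Unilever)
Σw_i=1.0000  μᵀw=0.1180
σ²=wᵀΣw=λ₁·μ_p+λ₂ = 0.105202·0.118 + 0.005323 = 0.017737 ≈ 0.0177

0.3974


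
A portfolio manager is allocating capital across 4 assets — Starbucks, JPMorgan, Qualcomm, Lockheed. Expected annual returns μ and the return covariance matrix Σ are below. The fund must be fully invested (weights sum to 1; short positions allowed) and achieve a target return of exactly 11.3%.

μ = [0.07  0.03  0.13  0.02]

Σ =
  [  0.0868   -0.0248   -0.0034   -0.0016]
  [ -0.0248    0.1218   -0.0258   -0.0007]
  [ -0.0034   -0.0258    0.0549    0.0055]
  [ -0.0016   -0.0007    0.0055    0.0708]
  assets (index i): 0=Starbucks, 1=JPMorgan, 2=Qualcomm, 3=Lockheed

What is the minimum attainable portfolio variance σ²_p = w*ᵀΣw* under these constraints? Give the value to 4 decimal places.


0.0278

u=Σ⁻¹μ = [1.2469  1.1291  2.9666  0.0914]
v=Σ⁻¹𝟙 = [17.7718  17.4626  26.2538  12.6591]
a=μᵀu=0.508651  b=𝟙ᵀu=5.434085  c=𝟙ᵀv=74.147348  D=ac−b²=8.185832
λ₁=(c·0.113−b)/D = (74.147348·0.113−5.434085)/8.185832 = 0.359715
λ₂=(a−b·0.113)/D = (0.508651−5.434085·0.113)/8.185832 = -0.012876
w* = 0.359715·u + -0.012876·v:
  w_0 = 0.359715·1.2469 + -0.012876·17.7718 = 0.2197  (Starbucks)
  w_1 = 0.359715·1.1291 + -0.012876·17.4626 = 0.1813  (JPMorgan)
  w_2 = 0.359715·2.9666 + -0.012876·26.2538 = 0.7291  (Qualcomm)
  w_3 = 0.359715·0.0914 + -0.012876·12.6591 = -0.1301  (Lockheed)
Σw_i=1.0000  μᵀw=0.1130
σ²=wᵀΣw=λ₁·μ_p+λ₂ = 0.359715·0.113 + -0.012876 = 0.027772 ≈ 0.0278


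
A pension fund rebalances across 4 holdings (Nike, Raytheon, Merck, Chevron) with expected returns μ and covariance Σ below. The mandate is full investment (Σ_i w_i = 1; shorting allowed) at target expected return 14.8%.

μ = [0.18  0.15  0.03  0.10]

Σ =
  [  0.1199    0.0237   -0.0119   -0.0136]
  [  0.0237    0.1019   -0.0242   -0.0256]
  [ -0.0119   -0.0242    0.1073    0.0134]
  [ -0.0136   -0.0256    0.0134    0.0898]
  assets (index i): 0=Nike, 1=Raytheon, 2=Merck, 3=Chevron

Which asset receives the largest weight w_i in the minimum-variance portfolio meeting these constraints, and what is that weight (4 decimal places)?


x=Σ⁻¹μ = [1.4175  1.7211  0.6092  1.7280]
y=Σ⁻¹𝟙 = [8.3329  14.3449  11.6370  14.7508]
a=μᵀx=0.704400  b=𝟙ᵀx=5.475849  c=𝟙ᵀy=49.065589  D=ac−b²=4.576900
λ₁=(c·0.148−b)/D = (49.065589·0.148−5.475849)/4.576900 = 0.390189
λ₂=(a−b·0.148)/D = (0.704400−5.475849·0.148)/4.576900 = -0.023165
w* = 0.390189·x + -0.023165·y:
  w_0 = 0.390189·1.4175 + -0.023165·8.3329 = 0.3601  (Nike)
  w_1 = 0.390189·1.7211 + -0.023165·14.3449 = 0.3393  (Raytheon)
  w_2 = 0.390189·0.6092 + -0.023165·11.6370 = -0.0319  (Merck)
  w_3 = 0.390189·1.7280 + -0.023165·14.7508 = 0.3325  (Chevron)
Σw_i=1.0000  μᵀw=0.1480
σ²=wᵀΣw=λ₁·μ_p+λ₂ = 0.390189·0.148 + -0.023165 = 0.034583 ≈ 0.0346

Nike (0.3601)


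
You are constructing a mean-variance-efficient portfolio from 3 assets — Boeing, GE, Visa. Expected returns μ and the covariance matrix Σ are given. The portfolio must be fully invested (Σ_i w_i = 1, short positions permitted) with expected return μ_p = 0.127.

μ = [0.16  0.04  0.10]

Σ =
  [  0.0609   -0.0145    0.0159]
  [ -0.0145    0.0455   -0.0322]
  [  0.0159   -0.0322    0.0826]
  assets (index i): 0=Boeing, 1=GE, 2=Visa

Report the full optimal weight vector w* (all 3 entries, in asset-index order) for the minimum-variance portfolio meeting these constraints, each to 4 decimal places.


0.6472  0.1972  0.1557

g=Σ⁻¹μ = [2.8818  3.1234  1.8735]
h=Σ⁻¹𝟙 = [20.7668  47.4158  26.5932]
a=μᵀg=0.773369  b=𝟙ᵀg=7.878637  c=𝟙ᵀh=94.775772  D=ac−b²=11.223689
λ₁=(c·0.127−b)/D = (94.775772·0.127−7.878637)/11.223689 = 0.370456
λ₂=(a−b·0.127)/D = (0.773369−7.878637·0.127)/11.223689 = -0.020245
w* = 0.370456·g + -0.020245·h:
  w_0 = 0.370456·2.8818 + -0.020245·20.7668 = 0.6472  (Boeing)
  w_1 = 0.370456·3.1234 + -0.020245·47.4158 = 0.1972  (GE)
  w_2 = 0.370456·1.8735 + -0.020245·26.5932 = 0.1557  (Visa)
Σw_i=1.0000  μᵀw=0.1270
σ²=wᵀΣw=λ₁·μ_p+λ₂ = 0.370456·0.127 + -0.020245 = 0.026803 ≈ 0.0268


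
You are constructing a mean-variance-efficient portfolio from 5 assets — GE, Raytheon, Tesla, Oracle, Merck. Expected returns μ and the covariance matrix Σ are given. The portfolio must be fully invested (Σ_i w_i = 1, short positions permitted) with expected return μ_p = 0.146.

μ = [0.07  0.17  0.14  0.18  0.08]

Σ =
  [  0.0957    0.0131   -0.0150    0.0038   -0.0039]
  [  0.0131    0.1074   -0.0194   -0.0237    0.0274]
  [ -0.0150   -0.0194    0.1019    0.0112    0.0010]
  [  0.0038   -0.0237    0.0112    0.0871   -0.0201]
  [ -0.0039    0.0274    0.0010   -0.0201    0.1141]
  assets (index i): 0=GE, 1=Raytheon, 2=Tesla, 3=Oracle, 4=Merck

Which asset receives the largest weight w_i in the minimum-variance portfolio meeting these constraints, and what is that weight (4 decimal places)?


x=Σ⁻¹μ = [0.6025  2.2052  1.5925  2.5817  0.6330]
y=Σ⁻¹𝟙 = [10.5636  11.0926  11.7900  14.5825  8.9271]
a=μᵀx=1.155345  b=𝟙ᵀx=7.614820  c=𝟙ᵀy=56.955841  D=ac−b²=7.818182
λ₁=(c·0.146−b)/D = (56.955841·0.146−7.614820)/7.818182 = 0.089629
λ₂=(a−b·0.146)/D = (1.155345−7.614820·0.146)/7.818182 = 0.005574
w* = 0.089629·x + 0.005574·y:
  w_0 = 0.089629·0.6025 + 0.005574·10.5636 = 0.1129  (GE)
  w_1 = 0.089629·2.2052 + 0.005574·11.0926 = 0.2595  (Raytheon)
  w_2 = 0.089629·1.5925 + 0.005574·11.7900 = 0.2085  (Tesla)
  w_3 = 0.089629·2.5817 + 0.005574·14.5825 = 0.3127  (Oracle)
  w_4 = 0.089629·0.6330 + 0.005574·8.9271 = 0.1065  (Merck)
Σw_i=1.0000  μᵀw=0.1460
σ²=wᵀΣw=λ₁·μ_p+λ₂ = 0.089629·0.146 + 0.005574 = 0.018660 ≈ 0.0187

Oracle (0.3127)


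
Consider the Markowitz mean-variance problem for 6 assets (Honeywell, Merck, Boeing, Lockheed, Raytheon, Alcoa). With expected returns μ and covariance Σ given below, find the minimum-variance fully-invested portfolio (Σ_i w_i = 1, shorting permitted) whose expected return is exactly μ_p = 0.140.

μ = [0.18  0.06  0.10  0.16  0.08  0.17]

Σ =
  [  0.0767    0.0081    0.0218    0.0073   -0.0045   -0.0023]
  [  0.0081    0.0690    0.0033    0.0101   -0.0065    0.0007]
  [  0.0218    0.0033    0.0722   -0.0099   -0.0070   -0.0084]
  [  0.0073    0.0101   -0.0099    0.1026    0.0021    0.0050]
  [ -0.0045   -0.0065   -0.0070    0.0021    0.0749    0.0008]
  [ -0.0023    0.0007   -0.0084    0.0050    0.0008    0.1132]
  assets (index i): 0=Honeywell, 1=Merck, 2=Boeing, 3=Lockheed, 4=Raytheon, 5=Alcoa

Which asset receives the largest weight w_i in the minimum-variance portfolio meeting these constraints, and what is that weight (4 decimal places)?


Honeywell (0.2527)

x=Σ⁻¹μ = [1.9212  0.4840  1.2810  1.3962  1.2894  1.5621]
y=Σ⁻¹𝟙 = [7.8965  13.0239  14.6976  8.5299  15.9886  9.5147]
a=μᵀx=1.095060  b=𝟙ᵀx=7.933947  c=𝟙ᵀy=69.651294  D=ac−b²=13.324836
λ₁=(c·0.140−b)/D = (69.651294·0.140−7.933947)/13.324836 = 0.136379
λ₂=(a−b·0.140)/D = (1.095060−7.933947·0.140)/13.324836 = -0.001178
w* = 0.136379·x + -0.001178·y:
  w_0 = 0.136379·1.9212 + -0.001178·7.8965 = 0.2527  (Honeywell)
  w_1 = 0.136379·0.4840 + -0.001178·13.0239 = 0.0507  (Merck)
  w_2 = 0.136379·1.2810 + -0.001178·14.6976 = 0.1574  (Boeing)
  w_3 = 0.136379·1.3962 + -0.001178·8.5299 = 0.1804  (Lockheed)
  w_4 = 0.136379·1.2894 + -0.001178·15.9886 = 0.1570  (Raytheon)
  w_5 = 0.136379·1.5621 + -0.001178·9.5147 = 0.2018  (Alcoa)
Σw_i=1.0000  μᵀw=0.1400
σ²=wᵀΣw=λ₁·μ_p+λ₂ = 0.136379·0.140 + -0.001178 = 0.017915 ≈ 0.0179


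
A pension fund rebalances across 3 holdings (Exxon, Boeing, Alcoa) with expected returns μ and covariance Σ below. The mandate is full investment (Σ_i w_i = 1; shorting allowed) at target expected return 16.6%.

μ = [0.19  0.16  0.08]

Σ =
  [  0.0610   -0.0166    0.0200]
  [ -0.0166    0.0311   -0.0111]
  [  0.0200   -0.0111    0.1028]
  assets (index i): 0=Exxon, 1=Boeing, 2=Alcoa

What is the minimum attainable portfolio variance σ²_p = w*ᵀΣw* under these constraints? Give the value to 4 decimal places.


0.0119

u=Σ⁻¹μ = [5.1037  8.1046  0.6604]
v=Σ⁻¹𝟙 = [26.7383  49.9671  9.9209]
a=μᵀu=2.319273  b=𝟙ᵀu=13.868691  c=𝟙ᵀv=86.626339  D=ac−b²=8.569589
λ₁=(c·0.166−b)/D = (86.626339·0.166−13.868691)/8.569589 = 0.059662
λ₂=(a−b·0.166)/D = (2.319273−13.868691·0.166)/8.569589 = 0.001992
w* = 0.059662·u + 0.001992·v:
  w_0 = 0.059662·5.1037 + 0.001992·26.7383 = 0.3578  (Exxon)
  w_1 = 0.059662·8.1046 + 0.001992·49.9671 = 0.5831  (Boeing)
  w_2 = 0.059662·0.6604 + 0.001992·9.9209 = 0.0592  (Alcoa)
Σw_i=1.0000  μᵀw=0.1660
σ²=wᵀΣw=λ₁·μ_p+λ₂ = 0.059662·0.166 + 0.001992 = 0.011896 ≈ 0.0119


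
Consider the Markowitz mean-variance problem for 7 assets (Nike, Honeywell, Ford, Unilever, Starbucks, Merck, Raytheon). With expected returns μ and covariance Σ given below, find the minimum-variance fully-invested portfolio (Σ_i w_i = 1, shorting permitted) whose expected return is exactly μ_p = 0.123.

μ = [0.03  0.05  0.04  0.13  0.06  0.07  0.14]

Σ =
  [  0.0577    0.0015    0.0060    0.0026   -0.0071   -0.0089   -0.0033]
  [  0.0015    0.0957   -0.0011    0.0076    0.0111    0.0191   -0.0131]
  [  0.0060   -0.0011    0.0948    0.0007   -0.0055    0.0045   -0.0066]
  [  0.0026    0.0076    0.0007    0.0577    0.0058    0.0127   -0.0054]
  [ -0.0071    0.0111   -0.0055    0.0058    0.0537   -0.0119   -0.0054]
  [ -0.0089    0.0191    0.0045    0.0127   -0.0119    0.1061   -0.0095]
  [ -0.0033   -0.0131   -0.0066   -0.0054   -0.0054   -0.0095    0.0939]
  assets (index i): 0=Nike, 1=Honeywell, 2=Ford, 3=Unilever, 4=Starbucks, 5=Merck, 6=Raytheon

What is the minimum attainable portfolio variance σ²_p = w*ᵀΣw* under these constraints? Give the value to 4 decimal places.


g=Σ⁻¹μ = [0.7437  0.3125  0.5365  2.0558  1.3296  0.7132  1.8652]
h=Σ⁻¹𝟙 = [21.3377  6.2416  11.1524  11.7576  24.4255  12.4181  16.3913]
a=μᵀg=0.717474  b=𝟙ᵀg=7.556385  c=𝟙ᵀh=103.724350  D=ac−b²=17.320587
λ₁=(c·0.123−b)/D = (103.724350·0.123−7.556385)/17.320587 = 0.300319
λ₂=(a−b·0.123)/D = (0.717474−7.556385·0.123)/17.320587 = -0.012238
w* = 0.300319·g + -0.012238·h:
  w_0 = 0.300319·0.7437 + -0.012238·21.3377 = -0.0378  (Nike)
  w_1 = 0.300319·0.3125 + -0.012238·6.2416 = 0.0175  (Honeywell)
  w_2 = 0.300319·0.5365 + -0.012238·11.1524 = 0.0246  (Ford)
  w_3 = 0.300319·2.0558 + -0.012238·11.7576 = 0.4735  (Unilever)
  w_4 = 0.300319·1.3296 + -0.012238·24.4255 = 0.1004  (Starbucks)
  w_5 = 0.300319·0.7132 + -0.012238·12.4181 = 0.0622  (Merck)
  w_6 = 0.300319·1.8652 + -0.012238·16.3913 = 0.3596  (Raytheon)
Σw_i=1.0000  μᵀw=0.1230
σ²=wᵀΣw=λ₁·μ_p+λ₂ = 0.300319·0.123 + -0.012238 = 0.024702 ≈ 0.0247

0.0247


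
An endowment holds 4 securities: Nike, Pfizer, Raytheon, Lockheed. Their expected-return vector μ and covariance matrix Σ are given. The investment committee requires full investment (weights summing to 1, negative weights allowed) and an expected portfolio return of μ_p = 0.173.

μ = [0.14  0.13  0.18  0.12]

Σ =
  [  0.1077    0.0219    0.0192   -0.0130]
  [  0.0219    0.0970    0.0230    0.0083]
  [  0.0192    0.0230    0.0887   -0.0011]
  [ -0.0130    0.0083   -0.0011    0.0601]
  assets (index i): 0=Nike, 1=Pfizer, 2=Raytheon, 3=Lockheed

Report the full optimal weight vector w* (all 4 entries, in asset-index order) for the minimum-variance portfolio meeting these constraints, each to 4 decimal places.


x=Σ⁻¹μ = [1.1685  0.4895  1.6769  2.2125]
y=Σ⁻¹𝟙 = [9.0193  4.7543  8.3131  18.0854]
a=μᵀx=0.794564  b=𝟙ᵀx=5.547377  c=𝟙ᵀy=40.172167  D=ac−b²=1.145960
λ₁=(c·0.173−b)/D = (40.172167·0.173−5.547377)/1.145960 = 1.223785
λ₂=(a−b·0.173)/D = (0.794564−5.547377·0.173)/1.145960 = -0.144100
w* = 1.223785·x + -0.144100·y:
  w_0 = 1.223785·1.1685 + -0.144100·9.0193 = 0.1303  (Nike)
  w_1 = 1.223785·0.4895 + -0.144100·4.7543 = -0.0861  (Pfizer)
  w_2 = 1.223785·1.6769 + -0.144100·8.3131 = 0.8542  (Raytheon)
  w_3 = 1.223785·2.2125 + -0.144100·18.0854 = 0.1015  (Lockheed)
Σw_i=1.0000  μᵀw=0.1730
σ²=wᵀΣw=λ₁·μ_p+λ₂ = 1.223785·0.173 + -0.144100 = 0.067615 ≈ 0.0676

0.1303  -0.0861  0.8542  0.1015


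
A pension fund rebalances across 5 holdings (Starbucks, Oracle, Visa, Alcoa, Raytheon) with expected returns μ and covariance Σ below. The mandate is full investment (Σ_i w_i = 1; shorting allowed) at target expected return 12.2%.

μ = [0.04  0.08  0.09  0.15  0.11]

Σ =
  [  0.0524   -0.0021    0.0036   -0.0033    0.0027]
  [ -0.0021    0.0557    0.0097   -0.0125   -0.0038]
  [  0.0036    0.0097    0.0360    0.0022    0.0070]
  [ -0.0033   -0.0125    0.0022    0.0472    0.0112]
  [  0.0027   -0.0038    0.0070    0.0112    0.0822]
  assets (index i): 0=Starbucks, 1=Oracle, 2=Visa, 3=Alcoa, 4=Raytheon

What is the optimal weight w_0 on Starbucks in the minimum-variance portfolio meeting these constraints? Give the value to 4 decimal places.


g=Σ⁻¹μ = [0.9254  2.0596  1.4820  3.5302  0.7958]
h=Σ⁻¹𝟙 = [20.0572  22.1124  16.7599  25.8656  7.5774]
a=μᵀg=0.952234  b=𝟙ᵀg=8.793025  c=𝟙ᵀh=92.372531  D=ac−b²=10.643001
λ₁=(c·0.122−b)/D = (92.372531·0.122−8.793025)/10.643001 = 0.232681
λ₂=(a−b·0.122)/D = (0.952234−8.793025·0.122)/10.643001 = -0.011323
w* = 0.232681·g + -0.011323·h:
  w_0 = 0.232681·0.9254 + -0.011323·20.0572 = -0.0118  (Starbucks)
  w_1 = 0.232681·2.0596 + -0.011323·22.1124 = 0.2288  (Oracle)
  w_2 = 0.232681·1.4820 + -0.011323·16.7599 = 0.1551  (Visa)
  w_3 = 0.232681·3.5302 + -0.011323·25.8656 = 0.5285  (Alcoa)
  w_4 = 0.232681·0.7958 + -0.011323·7.5774 = 0.0994  (Raytheon)
Σw_i=1.0000  μᵀw=0.1220
σ²=wᵀΣw=λ₁·μ_p+λ₂ = 0.232681·0.122 + -0.011323 = 0.017064 ≈ 0.0171

-0.0118


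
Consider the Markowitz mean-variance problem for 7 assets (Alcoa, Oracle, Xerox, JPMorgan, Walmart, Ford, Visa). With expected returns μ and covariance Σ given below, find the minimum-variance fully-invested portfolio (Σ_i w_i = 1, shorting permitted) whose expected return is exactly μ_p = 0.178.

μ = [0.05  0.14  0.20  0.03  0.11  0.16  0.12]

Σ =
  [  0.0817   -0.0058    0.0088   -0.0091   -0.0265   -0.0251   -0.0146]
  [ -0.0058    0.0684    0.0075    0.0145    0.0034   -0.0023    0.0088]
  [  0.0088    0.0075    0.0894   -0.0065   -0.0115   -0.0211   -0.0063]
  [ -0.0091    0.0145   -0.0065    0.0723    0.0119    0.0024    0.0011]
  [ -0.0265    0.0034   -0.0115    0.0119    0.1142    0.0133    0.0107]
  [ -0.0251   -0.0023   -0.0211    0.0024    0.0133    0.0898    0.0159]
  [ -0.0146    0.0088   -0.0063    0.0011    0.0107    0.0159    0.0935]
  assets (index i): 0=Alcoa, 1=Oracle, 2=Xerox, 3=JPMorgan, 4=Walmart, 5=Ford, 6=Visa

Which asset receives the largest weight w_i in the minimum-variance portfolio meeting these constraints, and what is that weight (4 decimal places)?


p=Σ⁻¹μ = [1.8392  1.7462  2.7726  0.2468  1.1908  2.6308  1.0065]
q=Σ⁻¹𝟙 = [23.7206  10.8814  15.2565  13.4413  11.0599  17.8722  9.9400]
a=μᵀp=1.571045  b=𝟙ᵀp=11.432904  c=𝟙ᵀq=102.171865  D=ac−b²=29.805314
λ₁=(c·0.178−b)/D = (102.171865·0.178−11.432904)/29.805314 = 0.226593
λ₂=(a−b·0.178)/D = (1.571045−11.432904·0.178)/29.805314 = -0.015568
w* = 0.226593·p + -0.015568·q:
  w_0 = 0.226593·1.8392 + -0.015568·23.7206 = 0.0475  (Alcoa)
  w_1 = 0.226593·1.7462 + -0.015568·10.8814 = 0.2263  (Oracle)
  w_2 = 0.226593·2.7726 + -0.015568·15.2565 = 0.3907  (Xerox)
  w_3 = 0.226593·0.2468 + -0.015568·13.4413 = -0.1533  (JPMorgan)
  w_4 = 0.226593·1.1908 + -0.015568·11.0599 = 0.0976  (Walmart)
  w_5 = 0.226593·2.6308 + -0.015568·17.8722 = 0.3179  (Ford)
  w_6 = 0.226593·1.0065 + -0.015568·9.9400 = 0.0733  (Visa)
Σw_i=1.0000  μᵀw=0.1780
σ²=wᵀΣw=λ₁·μ_p+λ₂ = 0.226593·0.178 + -0.015568 = 0.024766 ≈ 0.0248

Xerox (0.3907)


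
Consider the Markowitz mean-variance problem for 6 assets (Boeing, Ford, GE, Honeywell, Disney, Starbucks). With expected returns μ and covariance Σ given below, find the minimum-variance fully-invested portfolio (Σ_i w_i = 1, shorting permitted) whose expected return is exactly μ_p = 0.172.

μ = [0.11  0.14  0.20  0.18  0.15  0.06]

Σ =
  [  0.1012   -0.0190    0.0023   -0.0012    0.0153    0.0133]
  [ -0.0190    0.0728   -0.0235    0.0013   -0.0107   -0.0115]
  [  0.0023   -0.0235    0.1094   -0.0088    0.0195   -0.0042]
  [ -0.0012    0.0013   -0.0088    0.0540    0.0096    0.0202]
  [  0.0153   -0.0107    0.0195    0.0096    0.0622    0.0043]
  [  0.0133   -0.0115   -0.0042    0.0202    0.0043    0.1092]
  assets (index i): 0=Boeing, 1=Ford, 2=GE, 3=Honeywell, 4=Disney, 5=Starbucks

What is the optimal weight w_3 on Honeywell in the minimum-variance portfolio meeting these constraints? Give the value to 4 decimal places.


g=Σ⁻¹μ = [1.4758  3.2794  2.5554  3.4290  1.2734  0.1289]
h=Σ⁻¹𝟙 = [11.7024  23.5805  13.7452  15.9053  9.9788  7.4090]
a=μᵀg=1.948495  b=𝟙ᵀg=12.141891  c=𝟙ᵀh=82.321249  D=ac−b²=12.977039
λ₁=(c·0.172−b)/D = (82.321249·0.172−12.141891)/12.977039 = 0.155456
λ₂=(a−b·0.172)/D = (1.948495−12.141891·0.172)/12.977039 = -0.010781
w* = 0.155456·g + -0.010781·h:
  w_0 = 0.155456·1.4758 + -0.010781·11.7024 = 0.1033  (Boeing)
  w_1 = 0.155456·3.2794 + -0.010781·23.5805 = 0.2556  (Ford)
  w_2 = 0.155456·2.5554 + -0.010781·13.7452 = 0.2491  (GE)
  w_3 = 0.155456·3.4290 + -0.010781·15.9053 = 0.3616  (Honeywell)
  w_4 = 0.155456·1.2734 + -0.010781·9.9788 = 0.0904  (Disney)
  w_5 = 0.155456·0.1289 + -0.010781·7.4090 = -0.0598  (Starbucks)
Σw_i=1.0000  μᵀw=0.1720
σ²=wᵀΣw=λ₁·μ_p+λ₂ = 0.155456·0.172 + -0.010781 = 0.015957 ≈ 0.0160

0.3616


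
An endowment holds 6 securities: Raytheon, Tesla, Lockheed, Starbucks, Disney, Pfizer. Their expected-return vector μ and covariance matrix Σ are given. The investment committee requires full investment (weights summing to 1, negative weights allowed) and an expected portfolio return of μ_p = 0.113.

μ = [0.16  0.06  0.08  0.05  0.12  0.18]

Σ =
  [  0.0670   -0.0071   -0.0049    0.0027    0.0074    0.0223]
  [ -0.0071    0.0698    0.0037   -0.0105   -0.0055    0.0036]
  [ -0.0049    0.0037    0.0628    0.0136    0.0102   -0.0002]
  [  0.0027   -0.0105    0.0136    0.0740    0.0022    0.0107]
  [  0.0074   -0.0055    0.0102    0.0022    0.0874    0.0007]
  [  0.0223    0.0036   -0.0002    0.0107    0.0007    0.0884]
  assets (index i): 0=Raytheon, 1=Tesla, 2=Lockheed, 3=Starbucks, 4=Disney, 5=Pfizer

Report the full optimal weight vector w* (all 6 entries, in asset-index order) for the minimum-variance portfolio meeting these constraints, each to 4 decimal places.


u=Σ⁻¹μ = [1.9616  1.0590  1.1207  0.3046  1.1234  1.4550]
v=Σ⁻¹𝟙 = [14.2655  17.4641  11.8188  12.2220  9.6020  5.4737]
a=μᵀu=0.879003  b=𝟙ᵀu=7.024436  c=𝟙ᵀv=70.846068  D=ac−b²=12.931187
λ₁=(c·0.113−b)/D = (70.846068·0.113−7.024436)/12.931187 = 0.075876
λ₂=(a−b·0.113)/D = (0.879003−7.024436·0.113)/12.931187 = 0.006592
w* = 0.075876·u + 0.006592·v:
  w_0 = 0.075876·1.9616 + 0.006592·14.2655 = 0.2429  (Raytheon)
  w_1 = 0.075876·1.0590 + 0.006592·17.4641 = 0.1955  (Tesla)
  w_2 = 0.075876·1.1207 + 0.006592·11.8188 = 0.1629  (Lockheed)
  w_3 = 0.075876·0.3046 + 0.006592·12.2220 = 0.1037  (Starbucks)
  w_4 = 0.075876·1.1234 + 0.006592·9.6020 = 0.1485  (Disney)
  w_5 = 0.075876·1.4550 + 0.006592·5.4737 = 0.1465  (Pfizer)
Σw_i=1.0000  μᵀw=0.1130
σ²=wᵀΣw=λ₁·μ_p+λ₂ = 0.075876·0.113 + 0.006592 = 0.015166 ≈ 0.0152

0.2429  0.1955  0.1629  0.1037  0.1485  0.1465


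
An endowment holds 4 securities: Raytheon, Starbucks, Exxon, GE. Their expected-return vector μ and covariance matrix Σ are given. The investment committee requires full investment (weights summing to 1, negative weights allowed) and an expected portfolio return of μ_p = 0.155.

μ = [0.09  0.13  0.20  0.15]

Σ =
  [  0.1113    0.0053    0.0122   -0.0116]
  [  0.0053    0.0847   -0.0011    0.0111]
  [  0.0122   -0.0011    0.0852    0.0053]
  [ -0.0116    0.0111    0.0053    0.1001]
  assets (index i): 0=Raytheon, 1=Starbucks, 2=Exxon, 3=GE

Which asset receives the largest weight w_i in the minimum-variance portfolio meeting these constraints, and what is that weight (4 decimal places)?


Exxon (0.3688)

g=Σ⁻¹μ = [0.6402  1.3520  2.1919  1.3067]
h=Σ⁻¹𝟙 = [8.3615  10.1963  10.0933  9.2939]
a=μᵀg=0.867765  b=𝟙ᵀg=5.490791  c=𝟙ᵀh=37.944934  D=ac−b²=2.778484
λ₁=(c·0.155−b)/D = (37.944934·0.155−5.490791)/2.778484 = 0.140607
λ₂=(a−b·0.155)/D = (0.867765−5.490791·0.155)/2.778484 = 0.006008
w* = 0.140607·g + 0.006008·h:
  w_0 = 0.140607·0.6402 + 0.006008·8.3615 = 0.1402  (Raytheon)
  w_1 = 0.140607·1.3520 + 0.006008·10.1963 = 0.2514  (Starbucks)
  w_2 = 0.140607·2.1919 + 0.006008·10.0933 = 0.3688  (Exxon)
  w_3 = 0.140607·1.3067 + 0.006008·9.2939 = 0.2396  (GE)
Σw_i=1.0000  μᵀw=0.1550
σ²=wᵀΣw=λ₁·μ_p+λ₂ = 0.140607·0.155 + 0.006008 = 0.027802 ≈ 0.0278


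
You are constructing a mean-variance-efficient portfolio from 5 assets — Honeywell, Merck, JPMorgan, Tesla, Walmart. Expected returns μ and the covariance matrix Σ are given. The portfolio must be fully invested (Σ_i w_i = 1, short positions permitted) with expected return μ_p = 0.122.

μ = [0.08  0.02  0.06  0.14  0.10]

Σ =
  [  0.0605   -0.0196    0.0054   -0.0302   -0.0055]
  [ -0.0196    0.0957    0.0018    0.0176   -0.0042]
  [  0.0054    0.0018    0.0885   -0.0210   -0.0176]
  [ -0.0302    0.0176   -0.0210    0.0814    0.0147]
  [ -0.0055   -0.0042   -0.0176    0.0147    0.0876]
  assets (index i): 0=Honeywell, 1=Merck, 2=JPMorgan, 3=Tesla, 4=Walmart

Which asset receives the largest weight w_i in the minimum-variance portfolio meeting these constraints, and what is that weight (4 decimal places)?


u=Σ⁻¹μ = [2.8209  0.2836  1.4049  2.8628  1.1341]
v=Σ⁻¹𝟙 = [32.1106  12.9929  17.3359  23.4035  13.6103]
a=μᵀu=0.829848  b=𝟙ᵀu=8.506384  c=𝟙ᵀv=99.453263  D=ac−b²=10.172539
λ₁=(c·0.122−b)/D = (99.453263·0.122−8.506384)/10.172539 = 0.356540
λ₂=(a−b·0.122)/D = (0.829848−8.506384·0.122)/10.172539 = -0.020440
w* = 0.356540·u + -0.020440·v:
  w_0 = 0.356540·2.8209 + -0.020440·32.1106 = 0.3494  (Honeywell)
  w_1 = 0.356540·0.2836 + -0.020440·12.9929 = -0.1645  (Merck)
  w_2 = 0.356540·1.4049 + -0.020440·17.3359 = 0.1466  (JPMorgan)
  w_3 = 0.356540·2.8628 + -0.020440·23.4035 = 0.5423  (Tesla)
  w_4 = 0.356540·1.1341 + -0.020440·13.6103 = 0.1262  (Walmart)
Σw_i=1.0000  μᵀw=0.1220
σ²=wᵀΣw=λ₁·μ_p+λ₂ = 0.356540·0.122 + -0.020440 = 0.023057 ≈ 0.0231

Tesla (0.5423)


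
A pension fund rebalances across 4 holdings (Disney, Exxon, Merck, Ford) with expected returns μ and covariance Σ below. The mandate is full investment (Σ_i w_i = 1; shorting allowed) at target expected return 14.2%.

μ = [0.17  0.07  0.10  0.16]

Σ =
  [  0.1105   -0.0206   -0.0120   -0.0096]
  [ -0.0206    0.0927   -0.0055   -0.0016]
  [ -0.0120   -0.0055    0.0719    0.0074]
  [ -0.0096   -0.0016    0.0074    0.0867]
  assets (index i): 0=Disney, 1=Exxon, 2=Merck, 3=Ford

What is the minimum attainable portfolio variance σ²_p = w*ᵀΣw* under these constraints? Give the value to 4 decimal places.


g=Σ⁻¹μ = [2.1427  1.3631  1.6503  1.9670]
h=Σ⁻¹𝟙 = [14.7048  15.2296  16.2869  12.0532]
a=μᵀg=0.939423  b=𝟙ᵀg=7.123087  c=𝟙ᵀh=58.274465  D=ac−b²=4.005983
λ₁=(c·0.142−b)/D = (58.274465·0.142−7.123087)/4.005983 = 0.287542
λ₂=(a−b·0.142)/D = (0.939423−7.123087·0.142)/4.005983 = -0.017987
w* = 0.287542·g + -0.017987·h:
  w_0 = 0.287542·2.1427 + -0.017987·14.7048 = 0.3516  (Disney)
  w_1 = 0.287542·1.3631 + -0.017987·15.2296 = 0.1180  (Exxon)
  w_2 = 0.287542·1.6503 + -0.017987·16.2869 = 0.1816  (Merck)
  w_3 = 0.287542·1.9670 + -0.017987·12.0532 = 0.3488  (Ford)
Σw_i=1.0000  μᵀw=0.1420
σ²=wᵀΣw=λ₁·μ_p+λ₂ = 0.287542·0.142 + -0.017987 = 0.022844 ≈ 0.0228

0.0228


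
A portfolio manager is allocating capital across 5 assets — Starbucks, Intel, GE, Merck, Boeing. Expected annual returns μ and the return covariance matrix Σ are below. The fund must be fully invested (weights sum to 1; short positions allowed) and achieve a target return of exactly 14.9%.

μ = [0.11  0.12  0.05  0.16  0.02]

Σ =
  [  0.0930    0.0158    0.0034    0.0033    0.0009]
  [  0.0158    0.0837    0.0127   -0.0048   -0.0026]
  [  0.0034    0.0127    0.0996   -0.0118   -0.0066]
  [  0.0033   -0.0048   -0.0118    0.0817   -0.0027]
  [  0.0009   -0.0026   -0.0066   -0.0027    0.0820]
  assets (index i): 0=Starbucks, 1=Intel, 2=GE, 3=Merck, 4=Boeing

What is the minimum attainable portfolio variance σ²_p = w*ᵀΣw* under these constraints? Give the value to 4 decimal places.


u=Σ⁻¹μ = [0.8598  1.3159  0.5793  2.0976  0.3919]
v=Σ⁻¹𝟙 = [7.9940  10.0137  11.1310  14.5691  13.8005]
a=μᵀu=0.624914  b=𝟙ᵀu=5.244588  c=𝟙ᵀv=57.508203  D=ac−b²=8.431957
λ₁=(c·0.149−b)/D = (57.508203·0.149−5.244588)/8.431957 = 0.394230
λ₂=(a−b·0.149)/D = (0.624914−5.244588·0.149)/8.431957 = -0.018564
w* = 0.394230·u + -0.018564·v:
  w_0 = 0.394230·0.8598 + -0.018564·7.9940 = 0.1906  (Starbucks)
  w_1 = 0.394230·1.3159 + -0.018564·10.0137 = 0.3329  (Intel)
  w_2 = 0.394230·0.5793 + -0.018564·11.1310 = 0.0218  (GE)
  w_3 = 0.394230·2.0976 + -0.018564·14.5691 = 0.5565  (Merck)
  w_4 = 0.394230·0.3919 + -0.018564·13.8005 = -0.1017  (Boeing)
Σw_i=1.0000  μᵀw=0.1490
σ²=wᵀΣw=λ₁·μ_p+λ₂ = 0.394230·0.149 + -0.018564 = 0.040176 ≈ 0.0402

0.0402


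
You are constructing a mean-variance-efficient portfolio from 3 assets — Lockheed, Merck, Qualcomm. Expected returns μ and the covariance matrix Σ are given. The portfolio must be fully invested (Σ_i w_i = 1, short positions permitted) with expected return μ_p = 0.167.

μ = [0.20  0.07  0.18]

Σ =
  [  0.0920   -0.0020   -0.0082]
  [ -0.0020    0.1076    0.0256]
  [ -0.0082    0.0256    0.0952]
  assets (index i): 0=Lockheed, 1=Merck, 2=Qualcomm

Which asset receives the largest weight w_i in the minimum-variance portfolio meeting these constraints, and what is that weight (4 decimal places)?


Lockheed (0.4397)

p=Σ⁻¹μ = [2.3601  0.2096  2.0377]
q=Σ⁻¹𝟙 = [11.8809  7.2348  9.5821]
a=μᵀp=0.853472  b=𝟙ᵀp=4.607386  c=𝟙ᵀq=28.697735  D=ac−b²=3.264717
λ₁=(c·0.167−b)/D = (28.697735·0.167−4.607386)/3.264717 = 0.056708
λ₂=(a−b·0.167)/D = (0.853472−4.607386·0.167)/3.264717 = 0.025742
w* = 0.056708·p + 0.025742·q:
  w_0 = 0.056708·2.3601 + 0.025742·11.8809 = 0.4397  (Lockheed)
  w_1 = 0.056708·0.2096 + 0.025742·7.2348 = 0.1981  (Merck)
  w_2 = 0.056708·2.0377 + 0.025742·9.5821 = 0.3622  (Qualcomm)
Σw_i=1.0000  μᵀw=0.1670
σ²=wᵀΣw=λ₁·μ_p+λ₂ = 0.056708·0.167 + 0.025742 = 0.035212 ≈ 0.0352
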